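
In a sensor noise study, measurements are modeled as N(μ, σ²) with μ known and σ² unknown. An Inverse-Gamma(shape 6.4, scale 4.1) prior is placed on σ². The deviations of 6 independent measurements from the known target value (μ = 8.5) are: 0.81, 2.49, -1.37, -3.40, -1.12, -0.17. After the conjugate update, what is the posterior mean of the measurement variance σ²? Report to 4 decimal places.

With known mean μ and an Inverse-Gamma(α, β) prior on σ², the Normal likelihood is conjugate: posterior is Inv-Gamma(α + n/2, β + Σ(xᵢ−μ)²/2).
Σ(xᵢ−μ)² = (0.81)² + (2.49)² + (-1.37)² + (-3.40)² + (-1.12)² + (-0.17)² = 21.5764.
Posterior: Inv-Gamma(6.4 + 6/2, 4.1 + 21.5764/2) = Inv-Gamma(9.40, 14.88820).
E[σ²|data] = β/(α−1) = 14.88820/8.40 = 1.7724.

1.7724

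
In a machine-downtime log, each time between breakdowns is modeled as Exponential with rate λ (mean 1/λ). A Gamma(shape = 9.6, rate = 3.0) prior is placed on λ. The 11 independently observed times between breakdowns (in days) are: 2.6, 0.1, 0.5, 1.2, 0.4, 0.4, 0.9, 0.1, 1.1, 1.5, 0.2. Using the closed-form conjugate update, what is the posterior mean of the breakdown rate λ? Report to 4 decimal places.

1.7167

With a Gamma(shape α, rate β) prior on the exponential rate λ, the posterior after n observations with total T = Σxᵢ is Gamma(α+n, β+T).
Sum of observations T = 9.0 days; n = 11.
Posterior: Gamma(9.6+11, 3.0+9.0) = Gamma(20.6, 12.0).
Posterior mean of λ = α/β = 20.6/12.0 = 1.7167.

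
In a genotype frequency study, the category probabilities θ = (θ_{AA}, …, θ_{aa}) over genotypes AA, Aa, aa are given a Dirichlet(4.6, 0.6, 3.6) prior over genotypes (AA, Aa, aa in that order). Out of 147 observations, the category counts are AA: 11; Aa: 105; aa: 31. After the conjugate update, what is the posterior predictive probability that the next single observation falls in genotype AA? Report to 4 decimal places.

0.1001

The Dirichlet prior is conjugate to the Multinomial likelihood: each posterior αⱼ = prior αⱼ + observed count nⱼ.
Posterior concentration: (15.6, 105.6, 34.6), total = 155.8.
P(next = AA | data) = α_{AA}/Σα = 0.1001.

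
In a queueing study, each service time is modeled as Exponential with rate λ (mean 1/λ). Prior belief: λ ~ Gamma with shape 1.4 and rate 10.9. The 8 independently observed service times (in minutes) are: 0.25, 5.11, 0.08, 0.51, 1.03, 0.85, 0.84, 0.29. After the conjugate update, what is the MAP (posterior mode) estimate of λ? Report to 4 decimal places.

0.4230

With a Gamma(shape α, rate β) prior on the exponential rate λ, the posterior after n observations with total T = Σxᵢ is Gamma(α+n, β+T).
Sum of observations T = 8.96 minutes; n = 8.
Posterior: Gamma(1.4+8, 10.9+8.96) = Gamma(9.4, 19.86).
Mode = (α−1)/β = 0.4230.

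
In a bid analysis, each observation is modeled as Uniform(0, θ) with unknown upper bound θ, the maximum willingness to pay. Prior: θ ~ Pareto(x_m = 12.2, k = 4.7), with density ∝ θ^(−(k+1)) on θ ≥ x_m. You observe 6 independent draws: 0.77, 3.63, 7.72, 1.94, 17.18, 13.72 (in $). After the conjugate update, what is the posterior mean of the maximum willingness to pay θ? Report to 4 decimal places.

A Pareto(scale x_m, shape k) prior on the upper bound θ of Uniform(0, θ) is conjugate: posterior is Pareto(max(x_m, max xᵢ), k + n).
Sample maximum = 17.18; prior scale x_m = 12.2 → posterior scale = max = 17.18.
Posterior shape = 4.7 + 6 = 10.7.
E[θ|data] = k·x_m/(k−1) = 10.7·17.18/9.7 = 18.9511.

18.9511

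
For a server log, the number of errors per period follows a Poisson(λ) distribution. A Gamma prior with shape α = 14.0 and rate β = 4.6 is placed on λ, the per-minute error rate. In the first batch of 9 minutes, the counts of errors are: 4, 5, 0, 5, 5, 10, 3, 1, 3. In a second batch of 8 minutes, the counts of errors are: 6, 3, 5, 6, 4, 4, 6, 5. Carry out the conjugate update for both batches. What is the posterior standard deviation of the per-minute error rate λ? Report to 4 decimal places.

With a Gamma(shape α, rate β) prior, the Poisson likelihood is conjugate: the posterior is Gamma(α + ΣXᵢ, β + n).
Batch 1: sum of counts S = 36 over n = 9 minutes.
After batch 1: Gamma(α+S, β+n) = Gamma(14.0+36, 4.6+9) = Gamma(50.0, 13.6).
Batch 2: sum of counts S = 39 over n = 8 minutes.
After batch 2: Gamma(α+S, β+n) = Gamma(50.0+39, 13.6+8) = Gamma(89.0, 21.6).
SD = √α/β = √89.0/21.6 = 0.4368.

0.4368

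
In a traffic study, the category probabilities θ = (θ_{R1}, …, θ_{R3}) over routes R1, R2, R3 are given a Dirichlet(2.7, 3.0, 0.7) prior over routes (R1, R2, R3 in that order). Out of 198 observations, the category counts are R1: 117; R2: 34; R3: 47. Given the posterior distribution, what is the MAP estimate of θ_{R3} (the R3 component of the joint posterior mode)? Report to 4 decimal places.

0.2319

The Dirichlet prior is conjugate to the Multinomial likelihood: each posterior αⱼ = prior αⱼ + observed count nⱼ.
Posterior concentration: (119.7, 37.0, 47.7), total = 204.4.
Joint mode component: (α_{R3}−1)/(Σα−K) = 46.7/201.4 = 0.2319.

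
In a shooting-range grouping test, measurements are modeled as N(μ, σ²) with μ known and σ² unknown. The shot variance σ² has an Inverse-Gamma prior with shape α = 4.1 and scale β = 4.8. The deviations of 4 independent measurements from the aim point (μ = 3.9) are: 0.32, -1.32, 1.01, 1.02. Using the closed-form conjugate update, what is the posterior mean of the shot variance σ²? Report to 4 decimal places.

1.3240

With known mean μ and an Inverse-Gamma(α, β) prior on σ², the Normal likelihood is conjugate: posterior is Inv-Gamma(α + n/2, β + Σ(xᵢ−μ)²/2).
Σ(xᵢ−μ)² = (0.32)² + (-1.32)² + (1.01)² + (1.02)² = 3.9053.
Posterior: Inv-Gamma(4.1 + 4/2, 4.8 + 3.9053/2) = Inv-Gamma(6.10, 6.75265).
E[σ²|data] = β/(α−1) = 6.75265/5.10 = 1.3240.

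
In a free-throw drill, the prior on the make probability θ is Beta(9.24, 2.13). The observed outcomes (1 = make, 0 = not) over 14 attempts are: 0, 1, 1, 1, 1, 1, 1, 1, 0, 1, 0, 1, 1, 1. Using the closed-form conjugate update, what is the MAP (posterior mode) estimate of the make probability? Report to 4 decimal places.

The Beta prior is conjugate to a Binomial/Bernoulli likelihood; the update adds successes to α and failures to β.
Posterior: Beta(α+k, β+n−k) = Beta(9.24+11, 2.13+3) = Beta(20.24, 5.13).
Mode of Beta(a,b) for a,b>1 is (a−1)/(a+b−2) = 19.24/23.37 = 0.8233.

0.8233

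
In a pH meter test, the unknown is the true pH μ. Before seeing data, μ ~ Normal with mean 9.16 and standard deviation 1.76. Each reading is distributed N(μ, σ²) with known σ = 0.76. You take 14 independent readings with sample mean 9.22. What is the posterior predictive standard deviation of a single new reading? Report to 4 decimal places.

For Normal data with known variance σ², a Normal(μ₀, σ₀²) prior on μ is conjugate. Posterior precision = 1/σ₀² + n/σ²; posterior mean is the precision-weighted average of μ₀ and x̄.
σ₀² = 1.76² = 3.0976, σ² = 0.76² = 0.5776; σ² + n·σ₀² = 0.5776 + 14·3.0976 = 43.944.
Posterior precision = 1/σ₀² + n/σ² = 1/3.0976 + 14/0.5776 = (σ² + n·σ₀²)/(σ₀²σ²) = 43.944/(3.0976·0.5776); posterior variance σₙ² = σ₀²σ²/(σ² + n·σ₀²) = 3.0976·0.5776/43.944 = 0.040715.
Predictive variance for one new observation = σₙ² + σ² = 3.0976·0.5776/43.944 + 0.5776 = σ²·(σ₀² + 43.944)/43.944 = 0.5776·47.0416/43.944 = 0.618315; SD = √(0.5776·47.0416/43.944) = 0.7863.

0.7863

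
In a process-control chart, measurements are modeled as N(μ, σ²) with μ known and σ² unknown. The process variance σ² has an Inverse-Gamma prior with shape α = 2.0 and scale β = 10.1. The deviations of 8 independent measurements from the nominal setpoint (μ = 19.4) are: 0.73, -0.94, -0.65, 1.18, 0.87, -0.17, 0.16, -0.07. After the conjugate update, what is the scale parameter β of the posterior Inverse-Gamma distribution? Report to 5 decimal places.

12.12385

With known mean μ and an Inverse-Gamma(α, β) prior on σ², the Normal likelihood is conjugate: posterior is Inv-Gamma(α + n/2, β + Σ(xᵢ−μ)²/2).
Σ(xᵢ−μ)² = (0.73)² + (-0.94)² + (-0.65)² + (1.18)² + (0.87)² + (-0.17)² + (0.16)² + (-0.07)² = 4.0477.
Posterior: Inv-Gamma(2.0 + 8/2, 10.1 + 4.0477/2) = Inv-Gamma(6.00, 12.12385).
Posterior β = 12.12385.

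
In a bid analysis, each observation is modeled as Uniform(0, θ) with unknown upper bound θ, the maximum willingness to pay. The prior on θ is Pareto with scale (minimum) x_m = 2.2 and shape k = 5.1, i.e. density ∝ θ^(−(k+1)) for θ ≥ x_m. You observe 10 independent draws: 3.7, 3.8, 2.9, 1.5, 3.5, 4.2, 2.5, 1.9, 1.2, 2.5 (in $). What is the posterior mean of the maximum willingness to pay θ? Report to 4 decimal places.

4.4979

A Pareto(scale x_m, shape k) prior on the upper bound θ of Uniform(0, θ) is conjugate: posterior is Pareto(max(x_m, max xᵢ), k + n).
Sample maximum = 4.2; prior scale x_m = 2.2 → posterior scale = max = 4.2.
Posterior shape = 5.1 + 10 = 15.1.
E[θ|data] = k·x_m/(k−1) = 15.1·4.2/14.1 = 4.4979.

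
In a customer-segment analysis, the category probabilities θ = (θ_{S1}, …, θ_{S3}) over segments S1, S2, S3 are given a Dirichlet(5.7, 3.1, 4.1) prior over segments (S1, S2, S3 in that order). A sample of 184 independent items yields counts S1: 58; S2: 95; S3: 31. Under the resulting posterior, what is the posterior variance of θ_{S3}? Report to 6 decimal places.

The Dirichlet prior is conjugate to the Multinomial likelihood: each posterior αⱼ = prior αⱼ + observed count nⱼ.
Posterior concentration: (63.7, 98.1, 35.1), total = 196.9.
Var[θ_j] = α_j(Σα−α_j)/((Σα)²(Σα+1)) = 35.1·161.8/(196.9²·197.9) = 0.000740.

0.000740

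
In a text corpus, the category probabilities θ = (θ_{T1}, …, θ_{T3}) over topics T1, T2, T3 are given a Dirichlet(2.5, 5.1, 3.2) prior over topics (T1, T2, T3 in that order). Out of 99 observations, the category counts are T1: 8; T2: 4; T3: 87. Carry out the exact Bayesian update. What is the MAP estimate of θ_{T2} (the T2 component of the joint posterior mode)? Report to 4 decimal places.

0.0758

The Dirichlet prior is conjugate to the Multinomial likelihood: each posterior αⱼ = prior αⱼ + observed count nⱼ.
Posterior concentration: (10.5, 9.1, 90.2), total = 109.8.
Joint mode component: (α_{T2}−1)/(Σα−K) = 8.1/106.8 = 0.0758.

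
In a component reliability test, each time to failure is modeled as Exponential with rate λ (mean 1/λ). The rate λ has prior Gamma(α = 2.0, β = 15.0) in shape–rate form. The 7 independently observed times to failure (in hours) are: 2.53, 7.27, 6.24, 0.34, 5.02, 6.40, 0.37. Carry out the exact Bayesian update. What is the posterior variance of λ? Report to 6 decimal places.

With a Gamma(shape α, rate β) prior on the exponential rate λ, the posterior after n observations with total T = Σxᵢ is Gamma(α+n, β+T).
Sum of observations T = 28.17 hours; n = 7.
Posterior: Gamma(2.0+7, 15.0+28.17) = Gamma(9.0, 43.17).
Var = α/β² = 0.004829.

0.004829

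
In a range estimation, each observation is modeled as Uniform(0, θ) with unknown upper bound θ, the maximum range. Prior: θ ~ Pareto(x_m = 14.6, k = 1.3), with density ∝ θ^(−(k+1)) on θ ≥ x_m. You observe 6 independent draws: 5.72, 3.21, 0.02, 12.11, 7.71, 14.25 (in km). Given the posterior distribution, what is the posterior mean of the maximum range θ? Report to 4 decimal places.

A Pareto(scale x_m, shape k) prior on the upper bound θ of Uniform(0, θ) is conjugate: posterior is Pareto(max(x_m, max xᵢ), k + n).
Sample maximum = 14.25; prior scale x_m = 14.6 → posterior scale = max = 14.60.
Posterior shape = 1.3 + 6 = 7.3.
E[θ|data] = k·x_m/(k−1) = 7.3·14.60/6.3 = 16.9175.

16.9175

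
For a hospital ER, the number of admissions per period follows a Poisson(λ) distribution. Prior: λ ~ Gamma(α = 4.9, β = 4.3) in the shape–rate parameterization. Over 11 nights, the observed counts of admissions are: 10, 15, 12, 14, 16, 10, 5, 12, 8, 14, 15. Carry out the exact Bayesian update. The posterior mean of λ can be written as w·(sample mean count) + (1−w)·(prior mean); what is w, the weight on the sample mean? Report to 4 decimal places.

0.7190

With a Gamma(shape α, rate β) prior, the Poisson likelihood is conjugate: the posterior is Gamma(α + ΣXᵢ, β + n).
Posterior mean = (α₀+S)/(β₀+n) = [n/(β₀+n)]·(S/n) + [β₀/(β₀+n)]·(α₀/β₀), so only n and β₀ enter the weight.
Weight on data w = n/(β₀+n) = 11/(4.3+11) = 11/15.3 = 0.7190.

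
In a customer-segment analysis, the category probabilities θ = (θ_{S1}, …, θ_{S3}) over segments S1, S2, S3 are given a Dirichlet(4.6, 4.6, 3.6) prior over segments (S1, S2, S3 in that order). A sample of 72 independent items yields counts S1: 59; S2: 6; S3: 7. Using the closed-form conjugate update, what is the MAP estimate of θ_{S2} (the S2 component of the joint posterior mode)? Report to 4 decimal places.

The Dirichlet prior is conjugate to the Multinomial likelihood: each posterior αⱼ = prior αⱼ + observed count nⱼ.
Posterior concentration: (63.6, 10.6, 10.6), total = 84.8.
Joint mode component: (α_{S2}−1)/(Σα−K) = 9.6/81.8 = 0.1174.

0.1174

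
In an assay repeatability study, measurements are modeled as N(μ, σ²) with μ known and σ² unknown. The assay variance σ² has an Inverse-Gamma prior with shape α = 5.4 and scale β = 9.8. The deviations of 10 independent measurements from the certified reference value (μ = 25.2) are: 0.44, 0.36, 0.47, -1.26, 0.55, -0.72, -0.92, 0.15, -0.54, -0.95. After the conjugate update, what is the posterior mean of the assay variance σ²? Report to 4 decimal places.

With known mean μ and an Inverse-Gamma(α, β) prior on σ², the Normal likelihood is conjugate: posterior is Inv-Gamma(α + n/2, β + Σ(xᵢ−μ)²/2).
Σ(xᵢ−μ)² = (0.44)² + (0.36)² + (0.47)² + (-1.26)² + (0.55)² + (-0.72)² + (-0.92)² + (0.15)² + (-0.54)² + (-0.95)² = 5.0156.
Posterior: Inv-Gamma(5.4 + 10/2, 9.8 + 5.0156/2) = Inv-Gamma(10.40, 12.30780).
E[σ²|data] = β/(α−1) = 12.30780/9.40 = 1.3093.

1.3093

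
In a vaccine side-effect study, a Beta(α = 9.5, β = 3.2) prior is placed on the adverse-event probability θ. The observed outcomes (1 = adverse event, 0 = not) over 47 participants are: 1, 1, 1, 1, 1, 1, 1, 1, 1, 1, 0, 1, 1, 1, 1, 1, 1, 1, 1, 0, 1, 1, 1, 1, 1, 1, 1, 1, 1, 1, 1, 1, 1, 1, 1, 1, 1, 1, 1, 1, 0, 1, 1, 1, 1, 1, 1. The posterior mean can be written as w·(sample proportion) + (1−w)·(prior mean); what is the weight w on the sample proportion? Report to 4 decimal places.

The Beta prior is conjugate to a Binomial/Bernoulli likelihood; the update adds successes to α and failures to β.
Posterior mean = (α₀+k)/(α₀+β₀+n) = [n/(α₀+β₀+n)]·(k/n) + [(α₀+β₀)/(α₀+β₀+n)]·α₀/(α₀+β₀), so only n and the prior enter the weight.
The weight on the data is w = n/(α₀+β₀+n) = 47/(9.5+3.2+47) = 47/59.7 = 0.7873.

0.7873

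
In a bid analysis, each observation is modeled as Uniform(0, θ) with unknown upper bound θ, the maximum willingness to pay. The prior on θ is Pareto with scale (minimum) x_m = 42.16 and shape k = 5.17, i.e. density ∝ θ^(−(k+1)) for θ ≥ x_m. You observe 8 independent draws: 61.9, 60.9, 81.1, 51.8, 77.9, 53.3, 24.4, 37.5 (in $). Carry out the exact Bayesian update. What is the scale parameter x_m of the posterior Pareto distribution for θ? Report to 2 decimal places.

81.10

A Pareto(scale x_m, shape k) prior on the upper bound θ of Uniform(0, θ) is conjugate: posterior is Pareto(max(x_m, max xᵢ), k + n).
Sample maximum = 81.1; prior scale x_m = 42.16 → posterior scale = max = 81.10.
Posterior shape = 5.17 + 8 = 13.17.
Posterior scale x_m = 81.10.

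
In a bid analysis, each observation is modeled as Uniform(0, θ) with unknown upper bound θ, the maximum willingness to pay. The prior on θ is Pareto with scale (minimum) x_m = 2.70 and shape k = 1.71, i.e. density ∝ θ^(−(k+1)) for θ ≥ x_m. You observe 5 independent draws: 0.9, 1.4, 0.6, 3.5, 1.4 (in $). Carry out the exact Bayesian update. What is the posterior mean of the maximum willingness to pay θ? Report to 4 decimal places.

4.1130

A Pareto(scale x_m, shape k) prior on the upper bound θ of Uniform(0, θ) is conjugate: posterior is Pareto(max(x_m, max xᵢ), k + n).
Sample maximum = 3.5; prior scale x_m = 2.70 → posterior scale = max = 3.50.
Posterior shape = 1.71 + 5 = 6.71.
E[θ|data] = k·x_m/(k−1) = 6.71·3.50/5.71 = 4.1130.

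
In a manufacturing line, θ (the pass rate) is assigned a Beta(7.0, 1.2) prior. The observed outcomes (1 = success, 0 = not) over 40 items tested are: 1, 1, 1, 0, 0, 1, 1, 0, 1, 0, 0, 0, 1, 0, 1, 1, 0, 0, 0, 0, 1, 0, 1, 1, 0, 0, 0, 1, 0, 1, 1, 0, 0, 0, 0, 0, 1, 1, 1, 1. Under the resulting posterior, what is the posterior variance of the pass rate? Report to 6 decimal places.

0.005050

The Beta prior is conjugate to a Binomial/Bernoulli likelihood; the update adds successes to α and failures to β.
Posterior: Beta(α+k, β+n−k) = Beta(7.0+19, 1.2+21) = Beta(26.0, 22.2).
Var = αβ/((α+β)²(α+β+1)) = 26.0·22.2/(48.2²·49.2) = 0.005050.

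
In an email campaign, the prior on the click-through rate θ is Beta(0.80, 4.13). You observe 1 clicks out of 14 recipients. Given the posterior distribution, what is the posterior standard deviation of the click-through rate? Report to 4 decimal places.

0.0657

The Beta prior is conjugate to a Binomial/Bernoulli likelihood; the update adds successes to α and failures to β.
Posterior: Beta(α+k, β+n−k) = Beta(0.80+1, 4.13+13) = Beta(1.80, 17.13).
Var = αβ/((α+β)²(α+β+1)) = 1.80·17.13/(18.93²·19.93) = 0.00431739; SD = √0.00431739 = 0.0657.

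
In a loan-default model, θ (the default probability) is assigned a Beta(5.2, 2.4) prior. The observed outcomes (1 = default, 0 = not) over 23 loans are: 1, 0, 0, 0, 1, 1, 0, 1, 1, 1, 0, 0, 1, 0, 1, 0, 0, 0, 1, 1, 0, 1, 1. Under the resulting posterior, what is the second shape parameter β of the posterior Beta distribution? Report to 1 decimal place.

The Beta prior is conjugate to a Binomial/Bernoulli likelihood; the update adds successes to α and failures to β.
Posterior: Beta(α+k, β+n−k) = Beta(5.2+12, 2.4+11) = Beta(17.2, 13.4).
Posterior β = 13.4.

13.4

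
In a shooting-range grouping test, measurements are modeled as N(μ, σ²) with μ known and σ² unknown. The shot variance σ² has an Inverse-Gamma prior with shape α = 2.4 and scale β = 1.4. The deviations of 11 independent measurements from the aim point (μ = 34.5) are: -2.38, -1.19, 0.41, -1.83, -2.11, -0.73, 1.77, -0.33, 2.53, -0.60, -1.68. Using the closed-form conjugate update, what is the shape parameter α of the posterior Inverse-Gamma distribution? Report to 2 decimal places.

With known mean μ and an Inverse-Gamma(α, β) prior on σ², the Normal likelihood is conjugate: posterior is Inv-Gamma(α + n/2, β + Σ(xᵢ−μ)²/2).
Σ(xᵢ−μ)² = (-2.38)² + (-1.19)² + (0.41)² + (-1.83)² + (-2.11)² + (-0.73)² + (1.77)² + (-0.33)² + (2.53)² + (-0.60)² + (-1.68)² = 28.4076.
Posterior: Inv-Gamma(2.4 + 11/2, 1.4 + 28.4076/2) = Inv-Gamma(7.90, 15.60380).
Posterior α = 7.90.

7.90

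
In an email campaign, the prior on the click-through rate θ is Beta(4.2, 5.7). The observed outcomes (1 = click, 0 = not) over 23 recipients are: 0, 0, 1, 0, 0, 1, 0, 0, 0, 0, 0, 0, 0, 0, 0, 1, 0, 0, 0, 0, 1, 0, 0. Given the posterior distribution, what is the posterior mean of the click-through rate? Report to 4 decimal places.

0.2492

The Beta prior is conjugate to a Binomial/Bernoulli likelihood; the update adds successes to α and failures to β.
Posterior: Beta(α+k, β+n−k) = Beta(4.2+4, 5.7+19) = Beta(8.2, 24.7).
Posterior mean = α/(α+β) = 8.2/32.9 = 0.2492.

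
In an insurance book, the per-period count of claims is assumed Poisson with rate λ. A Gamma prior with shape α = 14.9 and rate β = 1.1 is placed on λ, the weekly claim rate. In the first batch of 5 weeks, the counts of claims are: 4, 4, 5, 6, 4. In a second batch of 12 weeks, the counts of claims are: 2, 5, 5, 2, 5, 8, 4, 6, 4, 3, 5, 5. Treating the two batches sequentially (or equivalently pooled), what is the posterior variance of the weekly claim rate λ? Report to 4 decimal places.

With a Gamma(shape α, rate β) prior, the Poisson likelihood is conjugate: the posterior is Gamma(α + ΣXᵢ, β + n).
Batch 1: sum of counts S = 23 over n = 5 weeks.
After batch 1: Gamma(α+S, β+n) = Gamma(14.9+23, 1.1+5) = Gamma(37.9, 6.1).
Batch 2: sum of counts S = 54 over n = 12 weeks.
After batch 2: Gamma(α+S, β+n) = Gamma(37.9+54, 6.1+12) = Gamma(91.9, 18.1).
Var = α/β² = 91.9/18.1² = 0.2805.

0.2805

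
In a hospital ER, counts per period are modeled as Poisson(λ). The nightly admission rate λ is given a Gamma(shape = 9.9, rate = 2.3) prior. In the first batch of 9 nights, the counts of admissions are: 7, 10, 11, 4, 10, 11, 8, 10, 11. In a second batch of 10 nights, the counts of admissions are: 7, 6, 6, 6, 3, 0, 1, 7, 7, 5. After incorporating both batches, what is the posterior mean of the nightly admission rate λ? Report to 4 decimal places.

With a Gamma(shape α, rate β) prior, the Poisson likelihood is conjugate: the posterior is Gamma(α + ΣXᵢ, β + n).
Batch 1: sum of counts S = 82 over n = 9 nights.
After batch 1: Gamma(α+S, β+n) = Gamma(9.9+82, 2.3+9) = Gamma(91.9, 11.3).
Batch 2: sum of counts S = 48 over n = 10 nights.
After batch 2: Gamma(α+S, β+n) = Gamma(91.9+48, 11.3+10) = Gamma(139.9, 21.3).
Posterior mean = α/β = 139.9/21.3 = 6.5681.

6.5681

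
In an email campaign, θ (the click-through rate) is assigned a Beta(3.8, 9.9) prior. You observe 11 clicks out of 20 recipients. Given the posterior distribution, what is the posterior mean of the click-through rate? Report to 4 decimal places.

0.4392

The Beta prior is conjugate to a Binomial/Bernoulli likelihood; the update adds successes to α and failures to β.
Posterior: Beta(α+k, β+n−k) = Beta(3.8+11, 9.9+9) = Beta(14.8, 18.9).
Posterior mean = α/(α+β) = 14.8/33.7 = 0.4392.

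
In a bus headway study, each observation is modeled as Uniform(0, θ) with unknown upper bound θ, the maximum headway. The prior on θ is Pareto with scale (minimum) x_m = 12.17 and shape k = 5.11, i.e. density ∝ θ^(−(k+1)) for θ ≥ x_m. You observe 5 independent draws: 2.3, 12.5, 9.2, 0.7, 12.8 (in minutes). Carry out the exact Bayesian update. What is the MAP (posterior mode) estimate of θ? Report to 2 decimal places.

12.80

A Pareto(scale x_m, shape k) prior on the upper bound θ of Uniform(0, θ) is conjugate: posterior is Pareto(max(x_m, max xᵢ), k + n).
Sample maximum = 12.8; prior scale x_m = 12.17 → posterior scale = max = 12.80.
Posterior shape = 5.11 + 5 = 10.11.
The Pareto density is decreasing on [x_m, ∞), so the mode is x_m = 12.80.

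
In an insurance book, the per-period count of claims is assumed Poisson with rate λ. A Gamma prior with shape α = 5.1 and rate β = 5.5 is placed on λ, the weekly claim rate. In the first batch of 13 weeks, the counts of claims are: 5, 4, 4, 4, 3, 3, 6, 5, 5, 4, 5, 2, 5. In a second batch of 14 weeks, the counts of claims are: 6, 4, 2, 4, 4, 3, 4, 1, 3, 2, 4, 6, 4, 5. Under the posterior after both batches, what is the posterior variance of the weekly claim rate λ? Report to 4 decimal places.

With a Gamma(shape α, rate β) prior, the Poisson likelihood is conjugate: the posterior is Gamma(α + ΣXᵢ, β + n).
Batch 1: sum of counts S = 55 over n = 13 weeks.
After batch 1: Gamma(α+S, β+n) = Gamma(5.1+55, 5.5+13) = Gamma(60.1, 18.5).
Batch 2: sum of counts S = 52 over n = 14 weeks.
After batch 2: Gamma(α+S, β+n) = Gamma(60.1+52, 18.5+14) = Gamma(112.1, 32.5).
Var = α/β² = 112.1/32.5² = 0.1061.

0.1061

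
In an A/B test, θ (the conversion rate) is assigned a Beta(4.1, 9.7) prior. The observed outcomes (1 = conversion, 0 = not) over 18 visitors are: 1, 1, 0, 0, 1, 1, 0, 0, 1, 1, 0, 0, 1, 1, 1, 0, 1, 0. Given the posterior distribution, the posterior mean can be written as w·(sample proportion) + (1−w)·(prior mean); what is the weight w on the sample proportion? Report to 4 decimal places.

0.5660

The Beta prior is conjugate to a Binomial/Bernoulli likelihood; the update adds successes to α and failures to β.
Posterior mean = (α₀+k)/(α₀+β₀+n) = [n/(α₀+β₀+n)]·(k/n) + [(α₀+β₀)/(α₀+β₀+n)]·α₀/(α₀+β₀), so only n and the prior enter the weight.
The weight on the data is w = n/(α₀+β₀+n) = 18/(4.1+9.7+18) = 18/31.8 = 0.5660.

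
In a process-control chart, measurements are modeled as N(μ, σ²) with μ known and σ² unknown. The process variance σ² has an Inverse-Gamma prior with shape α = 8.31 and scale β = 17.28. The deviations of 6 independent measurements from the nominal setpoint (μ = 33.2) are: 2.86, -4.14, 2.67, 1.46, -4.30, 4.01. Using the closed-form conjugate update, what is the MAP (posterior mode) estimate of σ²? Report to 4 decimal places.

With known mean μ and an Inverse-Gamma(α, β) prior on σ², the Normal likelihood is conjugate: posterior is Inv-Gamma(α + n/2, β + Σ(xᵢ−μ)²/2).
Σ(xᵢ−μ)² = (2.86)² + (-4.14)² + (2.67)² + (1.46)² + (-4.30)² + (4.01)² = 69.1498.
Posterior: Inv-Gamma(8.31 + 6/2, 17.28 + 69.1498/2) = Inv-Gamma(11.31, 51.85490).
Mode = β/(α+1) = 51.85490/12.31 = 4.2124.

4.2124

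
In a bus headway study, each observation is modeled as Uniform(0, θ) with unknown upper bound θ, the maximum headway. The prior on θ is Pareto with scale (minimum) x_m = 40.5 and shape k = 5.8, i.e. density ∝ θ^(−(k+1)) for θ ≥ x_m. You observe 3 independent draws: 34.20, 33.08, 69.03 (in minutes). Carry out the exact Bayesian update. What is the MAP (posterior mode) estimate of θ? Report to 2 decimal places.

A Pareto(scale x_m, shape k) prior on the upper bound θ of Uniform(0, θ) is conjugate: posterior is Pareto(max(x_m, max xᵢ), k + n).
Sample maximum = 69.03; prior scale x_m = 40.5 → posterior scale = max = 69.03.
Posterior shape = 5.8 + 3 = 8.8.
The Pareto density is decreasing on [x_m, ∞), so the mode is x_m = 69.03.

69.03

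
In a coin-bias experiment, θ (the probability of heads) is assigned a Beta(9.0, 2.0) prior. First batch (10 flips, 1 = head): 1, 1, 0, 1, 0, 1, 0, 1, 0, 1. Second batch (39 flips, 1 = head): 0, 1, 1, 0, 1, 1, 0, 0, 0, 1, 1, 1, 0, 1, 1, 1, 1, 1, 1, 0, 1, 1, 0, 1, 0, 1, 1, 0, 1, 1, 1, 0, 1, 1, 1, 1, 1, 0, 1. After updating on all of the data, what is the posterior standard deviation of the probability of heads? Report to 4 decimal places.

0.0587

The Beta prior is conjugate to a Binomial/Bernoulli likelihood; the update adds successes to α and failures to β.
After batch 1: Beta(9.0+6, 2.0+4) = Beta(15.0, 6.0).
After batch 2: Beta(15.0+27, 6.0+12) = Beta(42.0, 18.0).
Var = αβ/((α+β)²(α+β+1)) = 42.0·18.0/(60.0²·61.0) = 0.00344262; SD = √0.00344262 = 0.0587.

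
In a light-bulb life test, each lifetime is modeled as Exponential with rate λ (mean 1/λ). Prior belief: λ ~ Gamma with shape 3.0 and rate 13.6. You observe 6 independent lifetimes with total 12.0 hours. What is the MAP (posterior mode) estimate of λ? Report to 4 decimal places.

0.3125

With a Gamma(shape α, rate β) prior on the exponential rate λ, the posterior after n observations with total T = Σxᵢ is Gamma(α+n, β+T).
Posterior: Gamma(3.0+6, 13.6+12.0) = Gamma(9.0, 25.6).
Mode = (α−1)/β = 0.3125.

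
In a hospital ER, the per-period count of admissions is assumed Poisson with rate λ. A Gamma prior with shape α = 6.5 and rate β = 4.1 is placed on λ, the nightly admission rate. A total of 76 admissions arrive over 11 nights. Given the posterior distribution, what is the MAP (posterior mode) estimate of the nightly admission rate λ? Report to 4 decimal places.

5.3974

With a Gamma(shape α, rate β) prior, the Poisson likelihood is conjugate: the posterior is Gamma(α + ΣXᵢ, β + n).
Posterior: Gamma(α+S, β+n) = Gamma(6.5+76, 4.1+11) = Gamma(82.5, 15.1).
Mode of Gamma(α,β) for α≥1 is (α−1)/β = 81.5/15.1 = 5.3974.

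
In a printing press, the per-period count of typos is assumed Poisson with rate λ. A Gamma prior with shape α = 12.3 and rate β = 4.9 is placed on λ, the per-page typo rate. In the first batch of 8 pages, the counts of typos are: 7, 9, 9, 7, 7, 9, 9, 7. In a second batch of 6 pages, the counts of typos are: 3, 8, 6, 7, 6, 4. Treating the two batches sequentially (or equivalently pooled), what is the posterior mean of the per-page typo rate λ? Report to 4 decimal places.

5.8360

With a Gamma(shape α, rate β) prior, the Poisson likelihood is conjugate: the posterior is Gamma(α + ΣXᵢ, β + n).
Batch 1: sum of counts S = 64 over n = 8 pages.
After batch 1: Gamma(α+S, β+n) = Gamma(12.3+64, 4.9+8) = Gamma(76.3, 12.9).
Batch 2: sum of counts S = 34 over n = 6 pages.
After batch 2: Gamma(α+S, β+n) = Gamma(76.3+34, 12.9+6) = Gamma(110.3, 18.9).
Posterior mean = α/β = 110.3/18.9 = 5.8360.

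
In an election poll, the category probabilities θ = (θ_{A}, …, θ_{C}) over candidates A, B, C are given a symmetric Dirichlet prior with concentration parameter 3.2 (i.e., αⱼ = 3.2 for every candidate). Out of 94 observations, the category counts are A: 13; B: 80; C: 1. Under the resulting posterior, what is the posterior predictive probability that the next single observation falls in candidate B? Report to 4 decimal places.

The Dirichlet prior is conjugate to the Multinomial likelihood: each posterior αⱼ = prior αⱼ + observed count nⱼ.
Posterior concentration: (16.2, 83.2, 4.2), total = 103.6.
P(next = B | data) = α_{B}/Σα = 0.8031.

0.8031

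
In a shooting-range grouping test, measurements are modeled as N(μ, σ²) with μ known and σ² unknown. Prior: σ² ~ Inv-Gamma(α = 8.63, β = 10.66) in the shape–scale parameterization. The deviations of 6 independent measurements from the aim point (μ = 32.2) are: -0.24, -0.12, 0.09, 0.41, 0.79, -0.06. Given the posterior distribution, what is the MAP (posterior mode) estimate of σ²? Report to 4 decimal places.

0.8787

With known mean μ and an Inverse-Gamma(α, β) prior on σ², the Normal likelihood is conjugate: posterior is Inv-Gamma(α + n/2, β + Σ(xᵢ−μ)²/2).
Σ(xᵢ−μ)² = (-0.24)² + (-0.12)² + (0.09)² + (0.41)² + (0.79)² + (-0.06)² = 0.8759.
Posterior: Inv-Gamma(8.63 + 6/2, 10.66 + 0.8759/2) = Inv-Gamma(11.63, 11.09795).
Mode = β/(α+1) = 11.09795/12.63 = 0.8787.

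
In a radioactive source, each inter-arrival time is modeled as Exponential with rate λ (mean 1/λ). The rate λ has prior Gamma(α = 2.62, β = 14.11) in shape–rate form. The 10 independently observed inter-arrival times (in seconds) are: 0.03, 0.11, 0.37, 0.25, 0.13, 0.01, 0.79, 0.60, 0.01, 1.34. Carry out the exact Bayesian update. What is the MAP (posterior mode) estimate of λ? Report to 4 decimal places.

With a Gamma(shape α, rate β) prior on the exponential rate λ, the posterior after n observations with total T = Σxᵢ is Gamma(α+n, β+T).
Sum of observations T = 3.64 seconds; n = 10.
Posterior: Gamma(2.62+10, 14.11+3.64) = Gamma(12.62, 17.75).
Mode = (α−1)/β = 0.6546.

0.6546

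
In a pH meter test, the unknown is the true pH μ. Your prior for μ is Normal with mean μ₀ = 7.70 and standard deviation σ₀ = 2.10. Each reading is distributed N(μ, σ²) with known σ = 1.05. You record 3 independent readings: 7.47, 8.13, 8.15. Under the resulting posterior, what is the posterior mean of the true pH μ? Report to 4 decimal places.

7.9000

For Normal data with known variance σ², a Normal(μ₀, σ₀²) prior on μ is conjugate. Posterior precision = 1/σ₀² + n/σ²; posterior mean is the precision-weighted average of μ₀ and x̄.
Σxᵢ = 7.47 + 8.13 + 8.15 = 23.75, so n·x̄ = 23.75.
σ₀² = 2.10² = 4.41, σ² = 1.05² = 1.1025; σ² + n·σ₀² = 1.1025 + 3·4.41 = 14.3325.
Posterior mean = (μ₀/σ₀² + n·x̄/σ²)/(1/σ₀² + n/σ²) = (σ²·μ₀ + σ₀²·n·x̄)/(σ² + n·σ₀²) = (1.1025·7.70 + 4.41·23.75)/14.3325 = 113.22675/14.3325 = 7.9000.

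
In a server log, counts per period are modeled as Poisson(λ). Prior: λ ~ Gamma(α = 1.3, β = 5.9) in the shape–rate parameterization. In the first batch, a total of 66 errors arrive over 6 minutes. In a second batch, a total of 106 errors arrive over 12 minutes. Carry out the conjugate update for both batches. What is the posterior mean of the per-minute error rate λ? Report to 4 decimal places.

7.2510

With a Gamma(shape α, rate β) prior, the Poisson likelihood is conjugate: the posterior is Gamma(α + ΣXᵢ, β + n).
After batch 1: Gamma(α+S, β+n) = Gamma(1.3+66, 5.9+6) = Gamma(67.3, 11.9).
After batch 2: Gamma(α+S, β+n) = Gamma(67.3+106, 11.9+12) = Gamma(173.3, 23.9).
Posterior mean = α/β = 173.3/23.9 = 7.2510.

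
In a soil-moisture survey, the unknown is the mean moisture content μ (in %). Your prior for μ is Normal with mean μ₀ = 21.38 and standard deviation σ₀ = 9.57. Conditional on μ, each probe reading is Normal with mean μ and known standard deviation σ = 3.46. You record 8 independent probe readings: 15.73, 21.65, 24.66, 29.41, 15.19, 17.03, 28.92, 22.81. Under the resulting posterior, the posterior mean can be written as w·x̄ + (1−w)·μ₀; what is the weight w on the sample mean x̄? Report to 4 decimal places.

0.9839

For Normal data with known variance σ², a Normal(μ₀, σ₀²) prior on μ is conjugate. Posterior precision = 1/σ₀² + n/σ²; posterior mean is the precision-weighted average of μ₀ and x̄.
σ₀² = 9.57² = 91.5849, σ² = 3.46² = 11.9716. Prior precision 1/σ₀² = 1/91.5849; data precision n/σ² = 8/11.9716.
w = (n/σ²)/(1/σ₀² + n/σ²) = n·σ₀²/(σ² + n·σ₀²) = 8·91.5849/(11.9716 + 8·91.5849) = 732.6792/744.6508 = 0.9839.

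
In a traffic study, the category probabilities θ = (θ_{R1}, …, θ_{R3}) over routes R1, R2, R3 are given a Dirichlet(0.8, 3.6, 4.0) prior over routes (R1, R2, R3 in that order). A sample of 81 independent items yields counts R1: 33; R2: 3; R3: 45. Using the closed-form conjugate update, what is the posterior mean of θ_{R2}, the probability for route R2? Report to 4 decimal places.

0.0738

The Dirichlet prior is conjugate to the Multinomial likelihood: each posterior αⱼ = prior αⱼ + observed count nⱼ.
Posterior concentration: (33.8, 6.6, 49.0), total = 89.4.
E[θ_{R2}|data] = α_{R2}/Σα = 6.6/89.4 = 0.0738.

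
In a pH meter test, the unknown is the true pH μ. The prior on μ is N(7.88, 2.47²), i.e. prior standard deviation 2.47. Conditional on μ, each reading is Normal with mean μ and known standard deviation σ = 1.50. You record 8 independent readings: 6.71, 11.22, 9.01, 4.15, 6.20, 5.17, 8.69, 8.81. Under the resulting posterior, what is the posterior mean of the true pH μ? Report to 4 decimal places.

For Normal data with known variance σ², a Normal(μ₀, σ₀²) prior on μ is conjugate. Posterior precision = 1/σ₀² + n/σ²; posterior mean is the precision-weighted average of μ₀ and x̄.
Σxᵢ = 6.71 + 11.22 + 9.01 + 4.15 + 6.20 + 5.17 + 8.69 + 8.81 = 59.96, so n·x̄ = 59.96.
σ₀² = 2.47² = 6.1009, σ² = 1.50² = 2.25; σ² + n·σ₀² = 2.25 + 8·6.1009 = 51.0572.
Posterior mean = (μ₀/σ₀² + n·x̄/σ²)/(1/σ₀² + n/σ²) = (σ²·μ₀ + σ₀²·n·x̄)/(σ² + n·σ₀²) = (2.25·7.88 + 6.1009·59.96)/51.0572 = 383.539964/51.0572 = 7.5120.

7.5120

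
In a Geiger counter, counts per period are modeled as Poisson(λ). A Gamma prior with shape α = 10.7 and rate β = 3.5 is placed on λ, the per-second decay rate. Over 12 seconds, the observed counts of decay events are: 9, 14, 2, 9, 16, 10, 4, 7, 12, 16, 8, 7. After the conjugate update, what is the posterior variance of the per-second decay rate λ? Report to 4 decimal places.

0.5190

With a Gamma(shape α, rate β) prior, the Poisson likelihood is conjugate: the posterior is Gamma(α + ΣXᵢ, β + n).
Sum of counts S = 114 over n = 12 seconds.
Posterior: Gamma(α+S, β+n) = Gamma(10.7+114, 3.5+12) = Gamma(124.7, 15.5).
Var = α/β² = 124.7/15.5² = 0.5190.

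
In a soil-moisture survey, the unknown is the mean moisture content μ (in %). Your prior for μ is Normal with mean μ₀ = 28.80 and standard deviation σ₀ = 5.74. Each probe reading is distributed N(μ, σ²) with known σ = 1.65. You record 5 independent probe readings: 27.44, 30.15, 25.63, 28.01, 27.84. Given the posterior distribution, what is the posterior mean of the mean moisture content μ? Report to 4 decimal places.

For Normal data with known variance σ², a Normal(μ₀, σ₀²) prior on μ is conjugate. Posterior precision = 1/σ₀² + n/σ²; posterior mean is the precision-weighted average of μ₀ and x̄.
Σxᵢ = 27.44 + 30.15 + 25.63 + 28.01 + 27.84 = 139.07, so n·x̄ = 139.07.
σ₀² = 5.74² = 32.9476, σ² = 1.65² = 2.7225; σ² + n·σ₀² = 2.7225 + 5·32.9476 = 167.4605.
Posterior mean = (μ₀/σ₀² + n·x̄/σ²)/(1/σ₀² + n/σ²) = (σ²·μ₀ + σ₀²·n·x̄)/(σ² + n·σ₀²) = (2.7225·28.80 + 32.9476·139.07)/167.4605 = 4660.430732/167.4605 = 27.8300.

27.8300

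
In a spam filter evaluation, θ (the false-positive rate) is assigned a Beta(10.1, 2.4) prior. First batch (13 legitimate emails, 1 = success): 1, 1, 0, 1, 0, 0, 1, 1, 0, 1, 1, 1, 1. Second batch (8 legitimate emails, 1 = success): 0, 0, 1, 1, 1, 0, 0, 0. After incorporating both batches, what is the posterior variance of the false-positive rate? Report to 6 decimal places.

0.006507

The Beta prior is conjugate to a Binomial/Bernoulli likelihood; the update adds successes to α and failures to β.
After batch 1: Beta(10.1+9, 2.4+4) = Beta(19.1, 6.4).
After batch 2: Beta(19.1+3, 6.4+5) = Beta(22.1, 11.4).
Var = αβ/((α+β)²(α+β+1)) = 22.1·11.4/(33.5²·34.5) = 0.006507.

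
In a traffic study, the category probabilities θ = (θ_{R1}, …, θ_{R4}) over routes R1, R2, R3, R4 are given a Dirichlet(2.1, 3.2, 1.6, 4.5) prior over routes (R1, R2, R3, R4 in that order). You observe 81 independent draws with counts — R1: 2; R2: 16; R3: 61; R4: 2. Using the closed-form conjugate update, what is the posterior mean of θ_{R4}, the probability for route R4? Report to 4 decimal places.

The Dirichlet prior is conjugate to the Multinomial likelihood: each posterior αⱼ = prior αⱼ + observed count nⱼ.
Posterior concentration: (4.1, 19.2, 62.6, 6.5), total = 92.4.
E[θ_{R4}|data] = α_{R4}/Σα = 6.5/92.4 = 0.0703.

0.0703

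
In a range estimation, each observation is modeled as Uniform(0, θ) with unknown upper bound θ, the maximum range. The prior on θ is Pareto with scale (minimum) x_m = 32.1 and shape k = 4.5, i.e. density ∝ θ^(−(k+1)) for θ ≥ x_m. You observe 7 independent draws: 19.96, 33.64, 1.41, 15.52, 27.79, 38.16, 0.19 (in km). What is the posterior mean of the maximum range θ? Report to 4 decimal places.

A Pareto(scale x_m, shape k) prior on the upper bound θ of Uniform(0, θ) is conjugate: posterior is Pareto(max(x_m, max xᵢ), k + n).
Sample maximum = 38.16; prior scale x_m = 32.1 → posterior scale = max = 38.16.
Posterior shape = 4.5 + 7 = 11.5.
E[θ|data] = k·x_m/(k−1) = 11.5·38.16/10.5 = 41.7943.

41.7943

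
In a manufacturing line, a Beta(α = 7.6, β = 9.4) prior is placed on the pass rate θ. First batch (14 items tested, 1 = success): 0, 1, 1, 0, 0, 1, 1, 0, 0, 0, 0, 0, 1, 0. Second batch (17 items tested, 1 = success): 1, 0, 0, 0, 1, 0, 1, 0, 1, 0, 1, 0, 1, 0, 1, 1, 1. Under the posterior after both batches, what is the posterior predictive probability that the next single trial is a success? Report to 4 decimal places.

0.4500

The Beta prior is conjugate to a Binomial/Bernoulli likelihood; the update adds successes to α and failures to β.
After batch 1: Beta(7.6+5, 9.4+9) = Beta(12.6, 18.4).
After batch 2: Beta(12.6+9, 18.4+8) = Beta(21.6, 26.4).
For a single future Bernoulli trial, P(success | data) = α/(α+β) = 0.4500.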